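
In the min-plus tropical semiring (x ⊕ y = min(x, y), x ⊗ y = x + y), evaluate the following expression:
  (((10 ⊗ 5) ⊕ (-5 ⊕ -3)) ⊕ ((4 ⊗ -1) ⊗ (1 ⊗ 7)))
(((10 ⊗ 5) ⊕ (-5 ⊕ -3)) ⊕ ((4 ⊗ -1) ⊗ (1 ⊗ 7))) = -5

Expand innermost to outermost. Recall ⊕ takes the minimum of its arguments and ⊗ takes their sum. Working out the expression (((10 ⊗ 5) ⊕ (-5 ⊕ -3)) ⊕ ((4 ⊗ -1) ⊗ (1 ⊗ 7))) gives -5.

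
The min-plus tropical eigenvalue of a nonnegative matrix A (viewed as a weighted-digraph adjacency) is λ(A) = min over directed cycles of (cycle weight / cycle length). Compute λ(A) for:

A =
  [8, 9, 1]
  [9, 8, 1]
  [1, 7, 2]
λ(A) = 1

Enumerate directed cycles and compute their means (weight / length). Sample:
  cycle 0 → 0: weight = 8, length = 1, mean = 8/1 ≈ 8.000
  cycle 1 → 1: weight = 8, length = 1, mean = 8/1 ≈ 8.000
  cycle 2 → 2: weight = 2, length = 1, mean = 2/1 ≈ 2.000
  cycle 0 → 1 → 0: weight = 18, length = 2, mean = 18/2 ≈ 9.000
  cycle 0 → 2 → 0: weight = 2, length = 2, mean = 2/2 ≈ 1.000
  cycle 1 → 0 → 1: weight = 18, length = 2, mean = 18/2 ≈ 9.000
Minimum mean = 1.000, attained e.g. along the cycle 0 → 2 → 0 with weight 2 and length 2. So λ(A) = 2/2 = 1.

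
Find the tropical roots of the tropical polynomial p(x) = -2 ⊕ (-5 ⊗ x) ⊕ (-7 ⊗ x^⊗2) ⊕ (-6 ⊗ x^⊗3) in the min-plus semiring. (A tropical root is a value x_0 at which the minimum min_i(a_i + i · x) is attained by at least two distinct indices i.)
Roots: {-1, 2, 3}

Each tropical root is a break point of the lower envelope of the lines y = a_i + i · x (there are 4 lines, with slopes 0, 1, ..., 3). Only the lines that attain the minimum somewhere contribute to roots; other lines are dominated. Here the surviving (envelope) indices are i = 3, i = 2, i = 1, i = 0.
Intersections between consecutive envelope lines give the roots: for adjacent envelope indices i < j the intersection is x = (a_i − a_j) / (j − i). Reading off the sorted break points: {-1, 2, 3}.
Verification: at each break x_0, at least two indices attain the minimum of min_i(a_i + i · x_0).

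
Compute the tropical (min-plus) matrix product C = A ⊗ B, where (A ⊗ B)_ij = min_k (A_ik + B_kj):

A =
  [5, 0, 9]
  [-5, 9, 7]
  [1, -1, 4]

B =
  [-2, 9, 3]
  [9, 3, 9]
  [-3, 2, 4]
A ⊗ B =
  [3, 3, 8]
  [-7, 4, -2]
  [-1, 2, 4]

Apply the min-plus product entry-by-entry:
  C[0][0] = min over k of (A[0][0] + B[0][0] = 5 + -2 = 3, A[0][1] + B[1][0] = 0 + 9 = 9, A[0][2] + B[2][0] = 9 + -3 = 6) = 3 (attained at k = 0)
  C[0][1] = min over k of (A[0][0] + B[0][1] = 5 + 9 = 14, A[0][1] + B[1][1] = 0 + 3 = 3, A[0][2] + B[2][1] = 9 + 2 = 11) = 3 (attained at k = 1)
  C[0][2] = min over k of (A[0][0] + B[0][2] = 5 + 3 = 8, A[0][1] + B[1][2] = 0 + 9 = 9, A[0][2] + B[2][2] = 9 + 4 = 13) = 8 (attained at k = 0)
  C[1][0] = min over k of (A[1][0] + B[0][0] = -5 + -2 = -7, A[1][1] + B[1][0] = 9 + 9 = 18, A[1][2] + B[2][0] = 7 + -3 = 4) = -7 (attained at k = 0)
  C[1][1] = min over k of (A[1][0] + B[0][1] = -5 + 9 = 4, A[1][1] + B[1][1] = 9 + 3 = 12, A[1][2] + B[2][1] = 7 + 2 = 9) = 4 (attained at k = 0)
  C[1][2] = min over k of (A[1][0] + B[0][2] = -5 + 3 = -2, A[1][1] + B[1][2] = 9 + 9 = 18, A[1][2] + B[2][2] = 7 + 4 = 11) = -2 (attained at k = 0)
  C[2][0] = min over k of (A[2][0] + B[0][0] = 1 + -2 = -1, A[2][1] + B[1][0] = -1 + 9 = 8, A[2][2] + B[2][0] = 4 + -3 = 1) = -1 (attained at k = 0)
  C[2][1] = min over k of (A[2][0] + B[0][1] = 1 + 9 = 10, A[2][1] + B[1][1] = -1 + 3 = 2, A[2][2] + B[2][1] = 4 + 2 = 6) = 2 (attained at k = 1)
  C[2][2] = min over k of (A[2][0] + B[0][2] = 1 + 3 = 4, A[2][1] + B[1][2] = -1 + 9 = 8, A[2][2] + B[2][2] = 4 + 4 = 8) = 4 (attained at k = 0)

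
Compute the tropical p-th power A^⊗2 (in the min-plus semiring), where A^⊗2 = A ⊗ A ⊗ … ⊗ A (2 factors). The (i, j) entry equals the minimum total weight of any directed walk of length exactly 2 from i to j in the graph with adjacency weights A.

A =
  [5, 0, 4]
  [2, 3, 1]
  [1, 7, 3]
A^⊗2 =
  [2, 3, 1]
  [2, 2, 4]
  [4, 1, 5]

Each entry (A^⊗2)_ij equals the minimum over all length-2 walks i = v_0 → v_1 → … → v_2 = j of Σ_t A[v_t][v_{t+1}]. For example, for (i, j) = (0, 2) we minimise over 3 possible intermediate vertex sequences; the minimum is 1, attained along the walk 0 → 1 → 2.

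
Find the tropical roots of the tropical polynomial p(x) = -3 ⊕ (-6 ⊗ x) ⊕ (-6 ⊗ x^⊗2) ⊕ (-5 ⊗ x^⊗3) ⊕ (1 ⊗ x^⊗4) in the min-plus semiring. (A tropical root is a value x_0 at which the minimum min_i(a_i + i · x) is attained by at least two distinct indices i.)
Roots: {-6, -1, 0, 3}

Each tropical root is a break point of the lower envelope of the lines y = a_i + i · x (there are 5 lines, with slopes 0, 1, ..., 4). Only the lines that attain the minimum somewhere contribute to roots; other lines are dominated. Here the surviving (envelope) indices are i = 4, i = 3, i = 2, i = 1, i = 0.
Intersections between consecutive envelope lines give the roots: for adjacent envelope indices i < j the intersection is x = (a_i − a_j) / (j − i). Reading off the sorted break points: {-6, -1, 0, 3}.
Verification: at each break x_0, at least two indices attain the minimum of min_i(a_i + i · x_0).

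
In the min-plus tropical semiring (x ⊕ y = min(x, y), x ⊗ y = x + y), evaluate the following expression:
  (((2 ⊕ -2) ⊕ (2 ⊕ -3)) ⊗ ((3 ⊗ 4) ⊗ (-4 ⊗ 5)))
(((2 ⊕ -2) ⊕ (2 ⊕ -3)) ⊗ ((3 ⊗ 4) ⊗ (-4 ⊗ 5))) = 5

Expand innermost to outermost. Recall ⊕ takes the minimum of its arguments and ⊗ takes their sum. Working out the expression (((2 ⊕ -2) ⊕ (2 ⊕ -3)) ⊗ ((3 ⊗ 4) ⊗ (-4 ⊗ 5))) gives 5.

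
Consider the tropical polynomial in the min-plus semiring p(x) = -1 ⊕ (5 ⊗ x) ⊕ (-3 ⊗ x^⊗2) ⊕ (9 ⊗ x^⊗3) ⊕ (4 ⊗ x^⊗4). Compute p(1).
p(1) = -1

A tropical monomial a ⊗ x^⊗i evaluates to a + i · x. Evaluating each term at x = 1:
  Term 0 contributes -1 + 0 · 1 = -1
  Term 1 contributes 5 + 1 · 1 = 6
  Term 2 contributes -3 + 2 · 1 = -1
  Term 3 contributes 9 + 3 · 1 = 12
  Term 4 contributes 4 + 4 · 1 = 8
p(1) = ⊕ of these = min[-1, 6, -1, 12, 8] = -1.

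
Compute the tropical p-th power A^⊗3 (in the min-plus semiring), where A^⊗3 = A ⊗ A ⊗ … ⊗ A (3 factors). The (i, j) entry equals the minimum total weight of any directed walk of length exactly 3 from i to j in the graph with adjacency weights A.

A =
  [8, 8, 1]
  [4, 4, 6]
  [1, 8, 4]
A^⊗3 =
  [6, 10, 3]
  [6, 12, 8]
  [3, 10, 6]

Each entry (A^⊗3)_ij equals the minimum over all length-3 walks i = v_0 → v_1 → … → v_3 = j of Σ_t A[v_t][v_{t+1}]. For example, for (i, j) = (0, 2) we minimise over 9 possible intermediate vertex sequences; the minimum is 3, attained along the walk 0 → 2 → 0 → 2.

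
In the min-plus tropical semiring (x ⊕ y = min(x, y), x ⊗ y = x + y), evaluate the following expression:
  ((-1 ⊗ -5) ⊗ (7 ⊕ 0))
((-1 ⊗ -5) ⊗ (7 ⊕ 0)) = -6

Expand innermost to outermost. Recall ⊕ takes the minimum of its arguments and ⊗ takes their sum. Working out the expression ((-1 ⊗ -5) ⊗ (7 ⊕ 0)) gives -6.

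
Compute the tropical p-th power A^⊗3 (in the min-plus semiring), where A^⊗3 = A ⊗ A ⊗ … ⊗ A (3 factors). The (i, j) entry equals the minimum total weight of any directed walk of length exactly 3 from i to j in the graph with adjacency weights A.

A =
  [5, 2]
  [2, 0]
A^⊗3 =
  [4, 2]
  [2, 0]

Each entry (A^⊗3)_ij equals the minimum over all length-3 walks i = v_0 → v_1 → … → v_3 = j of Σ_t A[v_t][v_{t+1}]. For example, for (i, j) = (0, 1) we minimise over 4 possible intermediate vertex sequences; the minimum is 2, attained along the walk 0 → 1 → 1 → 1.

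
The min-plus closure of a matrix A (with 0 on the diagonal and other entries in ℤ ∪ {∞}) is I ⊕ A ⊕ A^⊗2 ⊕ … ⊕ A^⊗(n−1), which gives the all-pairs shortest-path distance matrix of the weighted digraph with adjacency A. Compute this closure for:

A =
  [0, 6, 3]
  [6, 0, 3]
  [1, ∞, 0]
Closure =
  [0, 6, 3]
  [4, 0, 3]
  [1, 7, 0]

This is the Floyd-Warshall all-pairs shortest-path computation. For each intermediate vertex k = 0, 1, …, 2, update dist[i][j] ← min(dist[i][j], dist[i][k] + dist[k][j]). The final matrix gives, for each (i, j), the minimum total weight of any directed path from i to j (possibly empty when i = j).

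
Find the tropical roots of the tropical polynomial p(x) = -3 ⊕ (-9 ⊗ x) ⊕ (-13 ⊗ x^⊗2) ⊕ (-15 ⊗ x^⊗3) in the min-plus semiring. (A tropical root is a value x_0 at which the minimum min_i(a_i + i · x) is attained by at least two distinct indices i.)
Roots: {2, 4, 6}

Each tropical root is a break point of the lower envelope of the lines y = a_i + i · x (there are 4 lines, with slopes 0, 1, ..., 3). Only the lines that attain the minimum somewhere contribute to roots; other lines are dominated. Here the surviving (envelope) indices are i = 3, i = 2, i = 1, i = 0.
Intersections between consecutive envelope lines give the roots: for adjacent envelope indices i < j the intersection is x = (a_i − a_j) / (j − i). Reading off the sorted break points: {2, 4, 6}.
Verification: at each break x_0, at least two indices attain the minimum of min_i(a_i + i · x_0).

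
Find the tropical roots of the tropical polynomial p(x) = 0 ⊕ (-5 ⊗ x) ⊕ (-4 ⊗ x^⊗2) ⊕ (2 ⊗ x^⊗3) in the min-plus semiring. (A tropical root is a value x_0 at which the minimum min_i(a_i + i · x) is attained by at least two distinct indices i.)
Roots: {-6, -1, 5}

Each tropical root is a break point of the lower envelope of the lines y = a_i + i · x (there are 4 lines, with slopes 0, 1, ..., 3). Only the lines that attain the minimum somewhere contribute to roots; other lines are dominated. Here the surviving (envelope) indices are i = 3, i = 2, i = 1, i = 0.
Intersections between consecutive envelope lines give the roots: for adjacent envelope indices i < j the intersection is x = (a_i − a_j) / (j − i). Reading off the sorted break points: {-6, -1, 5}.
Verification: at each break x_0, at least two indices attain the minimum of min_i(a_i + i · x_0).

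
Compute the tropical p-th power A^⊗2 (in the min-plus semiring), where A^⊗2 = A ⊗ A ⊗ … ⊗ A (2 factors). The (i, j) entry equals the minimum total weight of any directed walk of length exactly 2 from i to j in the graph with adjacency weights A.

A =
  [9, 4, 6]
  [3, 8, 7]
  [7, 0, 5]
A^⊗2 =
  [7, 6, 11]
  [11, 7, 9]
  [3, 5, 7]

Each entry (A^⊗2)_ij equals the minimum over all length-2 walks i = v_0 → v_1 → … → v_2 = j of Σ_t A[v_t][v_{t+1}]. For example, for (i, j) = (0, 2) we minimise over 3 possible intermediate vertex sequences; the minimum is 11, attained along the walk 0 → 1 → 2.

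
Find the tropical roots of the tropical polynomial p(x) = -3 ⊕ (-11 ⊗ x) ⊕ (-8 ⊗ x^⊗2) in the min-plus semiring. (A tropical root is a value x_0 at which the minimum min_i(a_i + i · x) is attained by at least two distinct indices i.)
Roots: {-3, 8}

Each tropical root is a break point of the lower envelope of the lines y = a_i + i · x (there are 3 lines, with slopes 0, 1, ..., 2). Only the lines that attain the minimum somewhere contribute to roots; other lines are dominated. Here the surviving (envelope) indices are i = 2, i = 1, i = 0.
Intersections between consecutive envelope lines give the roots: for adjacent envelope indices i < j the intersection is x = (a_i − a_j) / (j − i). Reading off the sorted break points: {-3, 8}.
Verification: at each break x_0, at least two indices attain the minimum of min_i(a_i + i · x_0).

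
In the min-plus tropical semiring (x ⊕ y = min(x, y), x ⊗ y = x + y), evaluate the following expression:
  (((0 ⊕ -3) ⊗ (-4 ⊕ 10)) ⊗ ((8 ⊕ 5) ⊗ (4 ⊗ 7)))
(((0 ⊕ -3) ⊗ (-4 ⊕ 10)) ⊗ ((8 ⊕ 5) ⊗ (4 ⊗ 7))) = 9

Expand innermost to outermost. Recall ⊕ takes the minimum of its arguments and ⊗ takes their sum. Working out the expression (((0 ⊕ -3) ⊗ (-4 ⊕ 10)) ⊗ ((8 ⊕ 5) ⊗ (4 ⊗ 7))) gives 9.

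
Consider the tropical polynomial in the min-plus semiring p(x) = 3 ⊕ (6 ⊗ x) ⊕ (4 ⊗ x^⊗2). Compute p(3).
p(3) = 3

A tropical monomial a ⊗ x^⊗i evaluates to a + i · x. Evaluating each term at x = 3:
  Term 0 contributes 3 + 0 · 3 = 3
  Term 1 contributes 6 + 1 · 3 = 9
  Term 2 contributes 4 + 2 · 3 = 10
p(3) = ⊕ of these = min[3, 9, 10] = 3.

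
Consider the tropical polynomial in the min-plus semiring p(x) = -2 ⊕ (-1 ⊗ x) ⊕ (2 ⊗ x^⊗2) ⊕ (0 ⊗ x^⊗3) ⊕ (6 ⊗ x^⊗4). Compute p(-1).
p(-1) = -3

A tropical monomial a ⊗ x^⊗i evaluates to a + i · x. Evaluating each term at x = -1:
  Term 0 contributes -2 + 0 · -1 = -2
  Term 1 contributes -1 + 1 · -1 = -2
  Term 2 contributes 2 + 2 · -1 = 0
  Term 3 contributes 0 + 3 · -1 = -3
  Term 4 contributes 6 + 4 · -1 = 2
p(-1) = ⊕ of these = min[-2, -2, 0, -3, 2] = -3.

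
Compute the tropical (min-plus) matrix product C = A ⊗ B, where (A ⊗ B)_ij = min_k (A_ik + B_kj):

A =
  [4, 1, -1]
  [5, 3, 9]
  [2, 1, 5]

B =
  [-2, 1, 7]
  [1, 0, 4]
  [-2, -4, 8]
A ⊗ B =
  [-3, -5, 5]
  [3, 3, 7]
  [0, 1, 5]

Apply the min-plus product entry-by-entry:
  C[0][0] = min over k of (A[0][0] + B[0][0] = 4 + -2 = 2, A[0][1] + B[1][0] = 1 + 1 = 2, A[0][2] + B[2][0] = -1 + -2 = -3) = -3 (attained at k = 2)
  C[0][1] = min over k of (A[0][0] + B[0][1] = 4 + 1 = 5, A[0][1] + B[1][1] = 1 + 0 = 1, A[0][2] + B[2][1] = -1 + -4 = -5) = -5 (attained at k = 2)
  C[0][2] = min over k of (A[0][0] + B[0][2] = 4 + 7 = 11, A[0][1] + B[1][2] = 1 + 4 = 5, A[0][2] + B[2][2] = -1 + 8 = 7) = 5 (attained at k = 1)
  C[1][0] = min over k of (A[1][0] + B[0][0] = 5 + -2 = 3, A[1][1] + B[1][0] = 3 + 1 = 4, A[1][2] + B[2][0] = 9 + -2 = 7) = 3 (attained at k = 0)
  C[1][1] = min over k of (A[1][0] + B[0][1] = 5 + 1 = 6, A[1][1] + B[1][1] = 3 + 0 = 3, A[1][2] + B[2][1] = 9 + -4 = 5) = 3 (attained at k = 1)
  C[1][2] = min over k of (A[1][0] + B[0][2] = 5 + 7 = 12, A[1][1] + B[1][2] = 3 + 4 = 7, A[1][2] + B[2][2] = 9 + 8 = 17) = 7 (attained at k = 1)
  C[2][0] = min over k of (A[2][0] + B[0][0] = 2 + -2 = 0, A[2][1] + B[1][0] = 1 + 1 = 2, A[2][2] + B[2][0] = 5 + -2 = 3) = 0 (attained at k = 0)
  C[2][1] = min over k of (A[2][0] + B[0][1] = 2 + 1 = 3, A[2][1] + B[1][1] = 1 + 0 = 1, A[2][2] + B[2][1] = 5 + -4 = 1) = 1 (attained at k = 1)
  C[2][2] = min over k of (A[2][0] + B[0][2] = 2 + 7 = 9, A[2][1] + B[1][2] = 1 + 4 = 5, A[2][2] + B[2][2] = 5 + 8 = 13) = 5 (attained at k = 1)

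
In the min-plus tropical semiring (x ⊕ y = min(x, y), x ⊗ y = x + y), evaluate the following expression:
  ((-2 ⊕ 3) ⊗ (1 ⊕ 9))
((-2 ⊕ 3) ⊗ (1 ⊕ 9)) = -1

Expand innermost to outermost. Recall ⊕ takes the minimum of its arguments and ⊗ takes their sum. Working out the expression ((-2 ⊕ 3) ⊗ (1 ⊕ 9)) gives -1.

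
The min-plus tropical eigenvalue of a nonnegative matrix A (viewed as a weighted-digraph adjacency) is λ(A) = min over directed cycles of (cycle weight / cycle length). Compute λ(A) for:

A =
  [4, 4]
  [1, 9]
λ(A) = 5/2

Enumerate directed cycles and compute their means (weight / length). Sample:
  cycle 0 → 0: weight = 4, length = 1, mean = 4/1 ≈ 4.000
  cycle 1 → 1: weight = 9, length = 1, mean = 9/1 ≈ 9.000
  cycle 0 → 1 → 0: weight = 5, length = 2, mean = 5/2 ≈ 2.500
  cycle 1 → 0 → 1: weight = 5, length = 2, mean = 5/2 ≈ 2.500
Minimum mean = 2.500, attained e.g. along the cycle 0 → 1 → 0 with weight 5 and length 2. So λ(A) = 5/2 = 5/2.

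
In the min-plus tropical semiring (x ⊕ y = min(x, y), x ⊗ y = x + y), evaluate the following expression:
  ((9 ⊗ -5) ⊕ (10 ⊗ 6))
((9 ⊗ -5) ⊕ (10 ⊗ 6)) = 4

Expand innermost to outermost. Recall ⊕ takes the minimum of its arguments and ⊗ takes their sum. Working out the expression ((9 ⊗ -5) ⊕ (10 ⊗ 6)) gives 4.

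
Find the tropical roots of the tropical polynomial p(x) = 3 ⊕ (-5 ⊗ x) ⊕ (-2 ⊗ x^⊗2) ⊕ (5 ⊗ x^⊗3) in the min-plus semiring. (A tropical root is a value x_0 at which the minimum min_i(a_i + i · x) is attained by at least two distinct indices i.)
Roots: {-7, -3, 8}

Each tropical root is a break point of the lower envelope of the lines y = a_i + i · x (there are 4 lines, with slopes 0, 1, ..., 3). Only the lines that attain the minimum somewhere contribute to roots; other lines are dominated. Here the surviving (envelope) indices are i = 3, i = 2, i = 1, i = 0.
Intersections between consecutive envelope lines give the roots: for adjacent envelope indices i < j the intersection is x = (a_i − a_j) / (j − i). Reading off the sorted break points: {-7, -3, 8}.
Verification: at each break x_0, at least two indices attain the minimum of min_i(a_i + i · x_0).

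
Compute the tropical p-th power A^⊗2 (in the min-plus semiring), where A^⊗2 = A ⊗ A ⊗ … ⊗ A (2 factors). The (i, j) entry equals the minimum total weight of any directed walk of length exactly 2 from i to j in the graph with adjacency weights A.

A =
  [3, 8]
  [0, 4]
A^⊗2 =
  [6, 11]
  [3, 8]

Each entry (A^⊗2)_ij equals the minimum over all length-2 walks i = v_0 → v_1 → … → v_2 = j of Σ_t A[v_t][v_{t+1}]. For example, for (i, j) = (0, 1) we minimise over 2 possible intermediate vertex sequences; the minimum is 11, attained along the walk 0 → 0 → 1.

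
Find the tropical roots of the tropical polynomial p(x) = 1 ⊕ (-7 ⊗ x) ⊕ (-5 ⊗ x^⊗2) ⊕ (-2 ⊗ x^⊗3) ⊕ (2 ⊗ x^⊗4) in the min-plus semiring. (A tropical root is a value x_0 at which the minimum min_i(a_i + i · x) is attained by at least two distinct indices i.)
Roots: {-4, -3, -2, 8}

Each tropical root is a break point of the lower envelope of the lines y = a_i + i · x (there are 5 lines, with slopes 0, 1, ..., 4). Only the lines that attain the minimum somewhere contribute to roots; other lines are dominated. Here the surviving (envelope) indices are i = 4, i = 3, i = 2, i = 1, i = 0.
Intersections between consecutive envelope lines give the roots: for adjacent envelope indices i < j the intersection is x = (a_i − a_j) / (j − i). Reading off the sorted break points: {-4, -3, -2, 8}.
Verification: at each break x_0, at least two indices attain the minimum of min_i(a_i + i · x_0).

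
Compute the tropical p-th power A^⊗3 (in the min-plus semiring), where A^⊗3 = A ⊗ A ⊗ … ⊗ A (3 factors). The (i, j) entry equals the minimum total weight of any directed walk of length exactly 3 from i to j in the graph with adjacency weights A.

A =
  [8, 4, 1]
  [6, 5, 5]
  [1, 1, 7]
A^⊗3 =
  [8, 6, 3]
  [8, 8, 7]
  [3, 3, 8]

Each entry (A^⊗3)_ij equals the minimum over all length-3 walks i = v_0 → v_1 → … → v_3 = j of Σ_t A[v_t][v_{t+1}]. For example, for (i, j) = (0, 2) we minimise over 9 possible intermediate vertex sequences; the minimum is 3, attained along the walk 0 → 2 → 0 → 2.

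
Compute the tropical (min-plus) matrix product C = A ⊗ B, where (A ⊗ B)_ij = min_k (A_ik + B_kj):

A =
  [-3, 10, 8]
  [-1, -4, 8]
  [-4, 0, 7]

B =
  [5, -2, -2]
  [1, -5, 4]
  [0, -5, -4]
A ⊗ B =
  [2, -5, -5]
  [-3, -9, -3]
  [1, -6, -6]

Apply the min-plus product entry-by-entry:
  C[0][0] = min over k of (A[0][0] + B[0][0] = -3 + 5 = 2, A[0][1] + B[1][0] = 10 + 1 = 11, A[0][2] + B[2][0] = 8 + 0 = 8) = 2 (attained at k = 0)
  C[0][1] = min over k of (A[0][0] + B[0][1] = -3 + -2 = -5, A[0][1] + B[1][1] = 10 + -5 = 5, A[0][2] + B[2][1] = 8 + -5 = 3) = -5 (attained at k = 0)
  C[0][2] = min over k of (A[0][0] + B[0][2] = -3 + -2 = -5, A[0][1] + B[1][2] = 10 + 4 = 14, A[0][2] + B[2][2] = 8 + -4 = 4) = -5 (attained at k = 0)
  C[1][0] = min over k of (A[1][0] + B[0][0] = -1 + 5 = 4, A[1][1] + B[1][0] = -4 + 1 = -3, A[1][2] + B[2][0] = 8 + 0 = 8) = -3 (attained at k = 1)
  C[1][1] = min over k of (A[1][0] + B[0][1] = -1 + -2 = -3, A[1][1] + B[1][1] = -4 + -5 = -9, A[1][2] + B[2][1] = 8 + -5 = 3) = -9 (attained at k = 1)
  C[1][2] = min over k of (A[1][0] + B[0][2] = -1 + -2 = -3, A[1][1] + B[1][2] = -4 + 4 = 0, A[1][2] + B[2][2] = 8 + -4 = 4) = -3 (attained at k = 0)
  C[2][0] = min over k of (A[2][0] + B[0][0] = -4 + 5 = 1, A[2][1] + B[1][0] = 0 + 1 = 1, A[2][2] + B[2][0] = 7 + 0 = 7) = 1 (attained at k = 0)
  C[2][1] = min over k of (A[2][0] + B[0][1] = -4 + -2 = -6, A[2][1] + B[1][1] = 0 + -5 = -5, A[2][2] + B[2][1] = 7 + -5 = 2) = -6 (attained at k = 0)
  C[2][2] = min over k of (A[2][0] + B[0][2] = -4 + -2 = -6, A[2][1] + B[1][2] = 0 + 4 = 4, A[2][2] + B[2][2] = 7 + -4 = 3) = -6 (attained at k = 0)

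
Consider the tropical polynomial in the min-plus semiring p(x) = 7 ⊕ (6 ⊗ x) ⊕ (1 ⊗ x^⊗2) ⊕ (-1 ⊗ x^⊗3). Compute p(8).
p(8) = 7

A tropical monomial a ⊗ x^⊗i evaluates to a + i · x. Evaluating each term at x = 8:
  Term 0 contributes 7 + 0 · 8 = 7
  Term 1 contributes 6 + 1 · 8 = 14
  Term 2 contributes 1 + 2 · 8 = 17
  Term 3 contributes -1 + 3 · 8 = 23
p(8) = ⊕ of these = min[7, 14, 17, 23] = 7.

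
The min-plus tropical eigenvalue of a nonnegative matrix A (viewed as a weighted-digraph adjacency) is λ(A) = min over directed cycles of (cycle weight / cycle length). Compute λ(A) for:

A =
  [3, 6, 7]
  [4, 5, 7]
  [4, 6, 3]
λ(A) = 3

Enumerate directed cycles and compute their means (weight / length). Sample:
  cycle 0 → 0: weight = 3, length = 1, mean = 3/1 ≈ 3.000
  cycle 1 → 1: weight = 5, length = 1, mean = 5/1 ≈ 5.000
  cycle 2 → 2: weight = 3, length = 1, mean = 3/1 ≈ 3.000
  cycle 0 → 1 → 0: weight = 10, length = 2, mean = 10/2 ≈ 5.000
  cycle 0 → 2 → 0: weight = 11, length = 2, mean = 11/2 ≈ 5.500
  cycle 1 → 0 → 1: weight = 10, length = 2, mean = 10/2 ≈ 5.000
Minimum mean = 3.000, attained e.g. along the cycle 0 → 0 with weight 3 and length 1. So λ(A) = 3/1 = 3.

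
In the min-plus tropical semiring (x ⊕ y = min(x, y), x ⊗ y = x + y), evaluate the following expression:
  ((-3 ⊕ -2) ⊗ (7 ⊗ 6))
((-3 ⊕ -2) ⊗ (7 ⊗ 6)) = 10

Expand innermost to outermost. Recall ⊕ takes the minimum of its arguments and ⊗ takes their sum. Working out the expression ((-3 ⊕ -2) ⊗ (7 ⊗ 6)) gives 10.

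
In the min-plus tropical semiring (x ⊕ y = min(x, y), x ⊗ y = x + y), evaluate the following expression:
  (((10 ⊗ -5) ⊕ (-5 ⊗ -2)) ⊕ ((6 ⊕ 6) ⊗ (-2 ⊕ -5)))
(((10 ⊗ -5) ⊕ (-5 ⊗ -2)) ⊕ ((6 ⊕ 6) ⊗ (-2 ⊕ -5))) = -7

Expand innermost to outermost. Recall ⊕ takes the minimum of its arguments and ⊗ takes their sum. Working out the expression (((10 ⊗ -5) ⊕ (-5 ⊗ -2)) ⊕ ((6 ⊕ 6) ⊗ (-2 ⊕ -5))) gives -7.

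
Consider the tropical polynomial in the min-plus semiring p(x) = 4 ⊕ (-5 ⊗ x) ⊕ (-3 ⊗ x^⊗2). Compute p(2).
p(2) = -3

A tropical monomial a ⊗ x^⊗i evaluates to a + i · x. Evaluating each term at x = 2:
  Term 0 contributes 4 + 0 · 2 = 4
  Term 1 contributes -5 + 1 · 2 = -3
  Term 2 contributes -3 + 2 · 2 = 1
p(2) = ⊕ of these = min[4, -3, 1] = -3.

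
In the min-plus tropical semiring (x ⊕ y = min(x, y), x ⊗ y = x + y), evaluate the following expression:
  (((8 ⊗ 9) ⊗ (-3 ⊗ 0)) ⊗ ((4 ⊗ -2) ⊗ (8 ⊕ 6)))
(((8 ⊗ 9) ⊗ (-3 ⊗ 0)) ⊗ ((4 ⊗ -2) ⊗ (8 ⊕ 6))) = 22

Expand innermost to outermost. Recall ⊕ takes the minimum of its arguments and ⊗ takes their sum. Working out the expression (((8 ⊗ 9) ⊗ (-3 ⊗ 0)) ⊗ ((4 ⊗ -2) ⊗ (8 ⊕ 6))) gives 22.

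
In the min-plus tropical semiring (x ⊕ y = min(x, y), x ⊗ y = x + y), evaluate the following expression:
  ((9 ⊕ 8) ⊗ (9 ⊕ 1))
((9 ⊕ 8) ⊗ (9 ⊕ 1)) = 9

Expand innermost to outermost. Recall ⊕ takes the minimum of its arguments and ⊗ takes their sum. Working out the expression ((9 ⊕ 8) ⊗ (9 ⊕ 1)) gives 9.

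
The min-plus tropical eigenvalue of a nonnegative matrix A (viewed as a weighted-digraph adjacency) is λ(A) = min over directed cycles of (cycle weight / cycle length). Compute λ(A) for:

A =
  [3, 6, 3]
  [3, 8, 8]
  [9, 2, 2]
λ(A) = 2

Enumerate directed cycles and compute their means (weight / length). Sample:
  cycle 0 → 0: weight = 3, length = 1, mean = 3/1 ≈ 3.000
  cycle 1 → 1: weight = 8, length = 1, mean = 8/1 ≈ 8.000
  cycle 2 → 2: weight = 2, length = 1, mean = 2/1 ≈ 2.000
  cycle 0 → 1 → 0: weight = 9, length = 2, mean = 9/2 ≈ 4.500
  cycle 0 → 2 → 0: weight = 12, length = 2, mean = 12/2 ≈ 6.000
  cycle 1 → 0 → 1: weight = 9, length = 2, mean = 9/2 ≈ 4.500
Minimum mean = 2.000, attained e.g. along the cycle 2 → 2 with weight 2 and length 1. So λ(A) = 2/1 = 2.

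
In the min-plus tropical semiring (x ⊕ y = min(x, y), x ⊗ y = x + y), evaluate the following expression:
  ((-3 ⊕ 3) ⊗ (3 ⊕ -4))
((-3 ⊕ 3) ⊗ (3 ⊕ -4)) = -7

Expand innermost to outermost. Recall ⊕ takes the minimum of its arguments and ⊗ takes their sum. Working out the expression ((-3 ⊕ 3) ⊗ (3 ⊕ -4)) gives -7.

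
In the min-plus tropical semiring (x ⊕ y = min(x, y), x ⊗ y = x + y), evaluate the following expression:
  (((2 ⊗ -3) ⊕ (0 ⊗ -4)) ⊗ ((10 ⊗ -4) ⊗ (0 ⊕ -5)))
(((2 ⊗ -3) ⊕ (0 ⊗ -4)) ⊗ ((10 ⊗ -4) ⊗ (0 ⊕ -5))) = -3

Expand innermost to outermost. Recall ⊕ takes the minimum of its arguments and ⊗ takes their sum. Working out the expression (((2 ⊗ -3) ⊕ (0 ⊗ -4)) ⊗ ((10 ⊗ -4) ⊗ (0 ⊕ -5))) gives -3.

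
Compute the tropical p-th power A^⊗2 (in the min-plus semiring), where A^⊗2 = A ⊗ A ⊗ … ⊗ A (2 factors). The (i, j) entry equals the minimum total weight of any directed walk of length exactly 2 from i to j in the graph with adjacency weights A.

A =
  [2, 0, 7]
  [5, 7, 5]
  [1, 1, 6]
A^⊗2 =
  [4, 2, 5]
  [6, 5, 11]
  [3, 1, 6]

Each entry (A^⊗2)_ij equals the minimum over all length-2 walks i = v_0 → v_1 → … → v_2 = j of Σ_t A[v_t][v_{t+1}]. For example, for (i, j) = (0, 2) we minimise over 3 possible intermediate vertex sequences; the minimum is 5, attained along the walk 0 → 1 → 2.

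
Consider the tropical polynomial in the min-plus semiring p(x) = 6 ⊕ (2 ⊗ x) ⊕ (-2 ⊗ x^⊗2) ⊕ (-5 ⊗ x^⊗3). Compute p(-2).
p(-2) = -11

A tropical monomial a ⊗ x^⊗i evaluates to a + i · x. Evaluating each term at x = -2:
  Term 0 contributes 6 + 0 · -2 = 6
  Term 1 contributes 2 + 1 · -2 = 0
  Term 2 contributes -2 + 2 · -2 = -6
  Term 3 contributes -5 + 3 · -2 = -11
p(-2) = ⊕ of these = min[6, 0, -6, -11] = -11.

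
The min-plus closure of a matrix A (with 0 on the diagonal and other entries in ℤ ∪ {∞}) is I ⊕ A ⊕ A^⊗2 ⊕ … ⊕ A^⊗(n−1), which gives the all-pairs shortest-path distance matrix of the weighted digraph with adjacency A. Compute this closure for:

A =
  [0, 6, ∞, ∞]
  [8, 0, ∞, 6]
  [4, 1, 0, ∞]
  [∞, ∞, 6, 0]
Closure =
  [0, 6, 18, 12]
  [8, 0, 12, 6]
  [4, 1, 0, 7]
  [10, 7, 6, 0]

This is the Floyd-Warshall all-pairs shortest-path computation. For each intermediate vertex k = 0, 1, …, 3, update dist[i][j] ← min(dist[i][j], dist[i][k] + dist[k][j]). The final matrix gives, for each (i, j), the minimum total weight of any directed path from i to j (possibly empty when i = j).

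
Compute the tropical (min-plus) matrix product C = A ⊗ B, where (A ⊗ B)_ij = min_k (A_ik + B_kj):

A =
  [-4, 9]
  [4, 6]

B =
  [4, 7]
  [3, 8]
A ⊗ B =
  [0, 3]
  [8, 11]

Apply the min-plus product entry-by-entry:
  C[0][0] = min over k of (A[0][0] + B[0][0] = -4 + 4 = 0, A[0][1] + B[1][0] = 9 + 3 = 12) = 0 (attained at k = 0)
  C[0][1] = min over k of (A[0][0] + B[0][1] = -4 + 7 = 3, A[0][1] + B[1][1] = 9 + 8 = 17) = 3 (attained at k = 0)
  C[1][0] = min over k of (A[1][0] + B[0][0] = 4 + 4 = 8, A[1][1] + B[1][0] = 6 + 3 = 9) = 8 (attained at k = 0)
  C[1][1] = min over k of (A[1][0] + B[0][1] = 4 + 7 = 11, A[1][1] + B[1][1] = 6 + 8 = 14) = 11 (attained at k = 0)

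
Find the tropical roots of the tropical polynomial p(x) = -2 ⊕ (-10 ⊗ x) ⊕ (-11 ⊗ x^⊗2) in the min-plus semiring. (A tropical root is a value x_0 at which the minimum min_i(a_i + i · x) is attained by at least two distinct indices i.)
Roots: {1, 8}

Each tropical root is a break point of the lower envelope of the lines y = a_i + i · x (there are 3 lines, with slopes 0, 1, ..., 2). Only the lines that attain the minimum somewhere contribute to roots; other lines are dominated. Here the surviving (envelope) indices are i = 2, i = 1, i = 0.
Intersections between consecutive envelope lines give the roots: for adjacent envelope indices i < j the intersection is x = (a_i − a_j) / (j − i). Reading off the sorted break points: {1, 8}.
Verification: at each break x_0, at least two indices attain the minimum of min_i(a_i + i · x_0).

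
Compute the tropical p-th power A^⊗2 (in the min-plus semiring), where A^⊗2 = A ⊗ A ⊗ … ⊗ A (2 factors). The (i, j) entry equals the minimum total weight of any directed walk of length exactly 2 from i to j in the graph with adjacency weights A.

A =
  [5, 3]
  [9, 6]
A^⊗2 =
  [10, 8]
  [14, 12]

Each entry (A^⊗2)_ij equals the minimum over all length-2 walks i = v_0 → v_1 → … → v_2 = j of Σ_t A[v_t][v_{t+1}]. For example, for (i, j) = (0, 1) we minimise over 2 possible intermediate vertex sequences; the minimum is 8, attained along the walk 0 → 0 → 1.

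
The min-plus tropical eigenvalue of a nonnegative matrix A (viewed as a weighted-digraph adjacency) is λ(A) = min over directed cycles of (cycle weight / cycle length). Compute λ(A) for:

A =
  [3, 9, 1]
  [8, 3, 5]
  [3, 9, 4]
λ(A) = 2

Enumerate directed cycles and compute their means (weight / length). Sample:
  cycle 0 → 0: weight = 3, length = 1, mean = 3/1 ≈ 3.000
  cycle 1 → 1: weight = 3, length = 1, mean = 3/1 ≈ 3.000
  cycle 2 → 2: weight = 4, length = 1, mean = 4/1 ≈ 4.000
  cycle 0 → 1 → 0: weight = 17, length = 2, mean = 17/2 ≈ 8.500
  cycle 0 → 2 → 0: weight = 4, length = 2, mean = 4/2 ≈ 2.000
  cycle 1 → 0 → 1: weight = 17, length = 2, mean = 17/2 ≈ 8.500
Minimum mean = 2.000, attained e.g. along the cycle 0 → 2 → 0 with weight 4 and length 2. So λ(A) = 4/2 = 2.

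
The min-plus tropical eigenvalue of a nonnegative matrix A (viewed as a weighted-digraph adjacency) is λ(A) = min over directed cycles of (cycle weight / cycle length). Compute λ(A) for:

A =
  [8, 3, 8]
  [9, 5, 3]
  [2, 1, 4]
λ(A) = 2

Enumerate directed cycles and compute their means (weight / length). Sample:
  cycle 0 → 0: weight = 8, length = 1, mean = 8/1 ≈ 8.000
  cycle 1 → 1: weight = 5, length = 1, mean = 5/1 ≈ 5.000
  cycle 2 → 2: weight = 4, length = 1, mean = 4/1 ≈ 4.000
  cycle 0 → 1 → 0: weight = 12, length = 2, mean = 12/2 ≈ 6.000
  cycle 0 → 2 → 0: weight = 10, length = 2, mean = 10/2 ≈ 5.000
  cycle 1 → 0 → 1: weight = 12, length = 2, mean = 12/2 ≈ 6.000
Minimum mean = 2.000, attained e.g. along the cycle 1 → 2 → 1 with weight 4 and length 2. So λ(A) = 4/2 = 2.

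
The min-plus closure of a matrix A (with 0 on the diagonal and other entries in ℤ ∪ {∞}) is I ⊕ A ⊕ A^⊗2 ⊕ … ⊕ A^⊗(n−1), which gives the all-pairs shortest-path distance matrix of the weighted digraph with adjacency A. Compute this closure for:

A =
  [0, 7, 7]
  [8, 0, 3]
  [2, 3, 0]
Closure =
  [0, 7, 7]
  [5, 0, 3]
  [2, 3, 0]

This is the Floyd-Warshall all-pairs shortest-path computation. For each intermediate vertex k = 0, 1, …, 2, update dist[i][j] ← min(dist[i][j], dist[i][k] + dist[k][j]). The final matrix gives, for each (i, j), the minimum total weight of any directed path from i to j (possibly empty when i = j).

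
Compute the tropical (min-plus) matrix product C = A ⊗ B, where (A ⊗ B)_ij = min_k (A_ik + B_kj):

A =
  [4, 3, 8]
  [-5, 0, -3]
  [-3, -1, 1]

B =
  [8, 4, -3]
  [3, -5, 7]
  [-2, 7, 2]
A ⊗ B =
  [6, -2, 1]
  [-5, -5, -8]
  [-1, -6, -6]

Apply the min-plus product entry-by-entry:
  C[0][0] = min over k of (A[0][0] + B[0][0] = 4 + 8 = 12, A[0][1] + B[1][0] = 3 + 3 = 6, A[0][2] + B[2][0] = 8 + -2 = 6) = 6 (attained at k = 1)
  C[0][1] = min over k of (A[0][0] + B[0][1] = 4 + 4 = 8, A[0][1] + B[1][1] = 3 + -5 = -2, A[0][2] + B[2][1] = 8 + 7 = 15) = -2 (attained at k = 1)
  C[0][2] = min over k of (A[0][0] + B[0][2] = 4 + -3 = 1, A[0][1] + B[1][2] = 3 + 7 = 10, A[0][2] + B[2][2] = 8 + 2 = 10) = 1 (attained at k = 0)
  C[1][0] = min over k of (A[1][0] + B[0][0] = -5 + 8 = 3, A[1][1] + B[1][0] = 0 + 3 = 3, A[1][2] + B[2][0] = -3 + -2 = -5) = -5 (attained at k = 2)
  C[1][1] = min over k of (A[1][0] + B[0][1] = -5 + 4 = -1, A[1][1] + B[1][1] = 0 + -5 = -5, A[1][2] + B[2][1] = -3 + 7 = 4) = -5 (attained at k = 1)
  C[1][2] = min over k of (A[1][0] + B[0][2] = -5 + -3 = -8, A[1][1] + B[1][2] = 0 + 7 = 7, A[1][2] + B[2][2] = -3 + 2 = -1) = -8 (attained at k = 0)
  C[2][0] = min over k of (A[2][0] + B[0][0] = -3 + 8 = 5, A[2][1] + B[1][0] = -1 + 3 = 2, A[2][2] + B[2][0] = 1 + -2 = -1) = -1 (attained at k = 2)
  C[2][1] = min over k of (A[2][0] + B[0][1] = -3 + 4 = 1, A[2][1] + B[1][1] = -1 + -5 = -6, A[2][2] + B[2][1] = 1 + 7 = 8) = -6 (attained at k = 1)
  C[2][2] = min over k of (A[2][0] + B[0][2] = -3 + -3 = -6, A[2][1] + B[1][2] = -1 + 7 = 6, A[2][2] + B[2][2] = 1 + 2 = 3) = -6 (attained at k = 0)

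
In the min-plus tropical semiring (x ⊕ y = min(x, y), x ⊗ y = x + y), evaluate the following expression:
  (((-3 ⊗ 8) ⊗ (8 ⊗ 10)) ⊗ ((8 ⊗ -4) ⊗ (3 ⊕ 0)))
(((-3 ⊗ 8) ⊗ (8 ⊗ 10)) ⊗ ((8 ⊗ -4) ⊗ (3 ⊕ 0))) = 27

Expand innermost to outermost. Recall ⊕ takes the minimum of its arguments and ⊗ takes their sum. Working out the expression (((-3 ⊗ 8) ⊗ (8 ⊗ 10)) ⊗ ((8 ⊗ -4) ⊗ (3 ⊕ 0))) gives 27.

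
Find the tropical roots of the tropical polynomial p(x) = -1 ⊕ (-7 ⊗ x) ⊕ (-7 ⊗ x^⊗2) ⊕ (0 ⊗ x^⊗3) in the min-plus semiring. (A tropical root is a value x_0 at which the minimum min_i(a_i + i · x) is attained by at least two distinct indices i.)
Roots: {-7, 0, 6}

Each tropical root is a break point of the lower envelope of the lines y = a_i + i · x (there are 4 lines, with slopes 0, 1, ..., 3). Only the lines that attain the minimum somewhere contribute to roots; other lines are dominated. Here the surviving (envelope) indices are i = 3, i = 2, i = 1, i = 0.
Intersections between consecutive envelope lines give the roots: for adjacent envelope indices i < j the intersection is x = (a_i − a_j) / (j − i). Reading off the sorted break points: {-7, 0, 6}.
Verification: at each break x_0, at least two indices attain the minimum of min_i(a_i + i · x_0).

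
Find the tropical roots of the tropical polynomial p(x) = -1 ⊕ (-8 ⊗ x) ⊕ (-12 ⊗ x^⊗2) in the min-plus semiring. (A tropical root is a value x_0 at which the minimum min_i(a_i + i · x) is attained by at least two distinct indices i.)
Roots: {4, 7}

Each tropical root is a break point of the lower envelope of the lines y = a_i + i · x (there are 3 lines, with slopes 0, 1, ..., 2). Only the lines that attain the minimum somewhere contribute to roots; other lines are dominated. Here the surviving (envelope) indices are i = 2, i = 1, i = 0.
Intersections between consecutive envelope lines give the roots: for adjacent envelope indices i < j the intersection is x = (a_i − a_j) / (j − i). Reading off the sorted break points: {4, 7}.
Verification: at each break x_0, at least two indices attain the minimum of min_i(a_i + i · x_0).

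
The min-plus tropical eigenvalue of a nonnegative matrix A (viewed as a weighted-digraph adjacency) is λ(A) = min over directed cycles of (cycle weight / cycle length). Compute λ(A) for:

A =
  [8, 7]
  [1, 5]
λ(A) = 4

Enumerate directed cycles and compute their means (weight / length). Sample:
  cycle 0 → 0: weight = 8, length = 1, mean = 8/1 ≈ 8.000
  cycle 1 → 1: weight = 5, length = 1, mean = 5/1 ≈ 5.000
  cycle 0 → 1 → 0: weight = 8, length = 2, mean = 8/2 ≈ 4.000
  cycle 1 → 0 → 1: weight = 8, length = 2, mean = 8/2 ≈ 4.000
Minimum mean = 4.000, attained e.g. along the cycle 0 → 1 → 0 with weight 8 and length 2. So λ(A) = 8/2 = 4.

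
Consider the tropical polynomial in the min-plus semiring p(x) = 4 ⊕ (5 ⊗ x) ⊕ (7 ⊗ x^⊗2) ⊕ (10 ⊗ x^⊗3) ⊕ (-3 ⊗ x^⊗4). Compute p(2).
p(2) = 4

A tropical monomial a ⊗ x^⊗i evaluates to a + i · x. Evaluating each term at x = 2:
  Term 0 contributes 4 + 0 · 2 = 4
  Term 1 contributes 5 + 1 · 2 = 7
  Term 2 contributes 7 + 2 · 2 = 11
  Term 3 contributes 10 + 3 · 2 = 16
  Term 4 contributes -3 + 4 · 2 = 5
p(2) = ⊕ of these = min[4, 7, 11, 16, 5] = 4.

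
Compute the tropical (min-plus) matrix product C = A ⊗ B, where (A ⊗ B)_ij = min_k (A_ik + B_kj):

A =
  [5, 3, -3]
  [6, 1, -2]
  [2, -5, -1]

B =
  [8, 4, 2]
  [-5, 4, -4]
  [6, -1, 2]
A ⊗ B =
  [-2, -4, -1]
  [-4, -3, -3]
  [-10, -2, -9]

Apply the min-plus product entry-by-entry:
  C[0][0] = min over k of (A[0][0] + B[0][0] = 5 + 8 = 13, A[0][1] + B[1][0] = 3 + -5 = -2, A[0][2] + B[2][0] = -3 + 6 = 3) = -2 (attained at k = 1)
  C[0][1] = min over k of (A[0][0] + B[0][1] = 5 + 4 = 9, A[0][1] + B[1][1] = 3 + 4 = 7, A[0][2] + B[2][1] = -3 + -1 = -4) = -4 (attained at k = 2)
  C[0][2] = min over k of (A[0][0] + B[0][2] = 5 + 2 = 7, A[0][1] + B[1][2] = 3 + -4 = -1, A[0][2] + B[2][2] = -3 + 2 = -1) = -1 (attained at k = 1)
  C[1][0] = min over k of (A[1][0] + B[0][0] = 6 + 8 = 14, A[1][1] + B[1][0] = 1 + -5 = -4, A[1][2] + B[2][0] = -2 + 6 = 4) = -4 (attained at k = 1)
  C[1][1] = min over k of (A[1][0] + B[0][1] = 6 + 4 = 10, A[1][1] + B[1][1] = 1 + 4 = 5, A[1][2] + B[2][1] = -2 + -1 = -3) = -3 (attained at k = 2)
  C[1][2] = min over k of (A[1][0] + B[0][2] = 6 + 2 = 8, A[1][1] + B[1][2] = 1 + -4 = -3, A[1][2] + B[2][2] = -2 + 2 = 0) = -3 (attained at k = 1)
  C[2][0] = min over k of (A[2][0] + B[0][0] = 2 + 8 = 10, A[2][1] + B[1][0] = -5 + -5 = -10, A[2][2] + B[2][0] = -1 + 6 = 5) = -10 (attained at k = 1)
  C[2][1] = min over k of (A[2][0] + B[0][1] = 2 + 4 = 6, A[2][1] + B[1][1] = -5 + 4 = -1, A[2][2] + B[2][1] = -1 + -1 = -2) = -2 (attained at k = 2)
  C[2][2] = min over k of (A[2][0] + B[0][2] = 2 + 2 = 4, A[2][1] + B[1][2] = -5 + -4 = -9, A[2][2] + B[2][2] = -1 + 2 = 1) = -9 (attained at k = 1)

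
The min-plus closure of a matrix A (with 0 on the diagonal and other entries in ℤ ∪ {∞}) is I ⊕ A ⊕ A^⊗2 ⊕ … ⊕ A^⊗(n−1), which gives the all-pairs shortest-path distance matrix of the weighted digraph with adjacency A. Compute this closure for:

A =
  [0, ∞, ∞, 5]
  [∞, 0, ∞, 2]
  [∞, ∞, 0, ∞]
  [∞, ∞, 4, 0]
Closure =
  [0, ∞, 9, 5]
  [∞, 0, 6, 2]
  [∞, ∞, 0, ∞]
  [∞, ∞, 4, 0]

This is the Floyd-Warshall all-pairs shortest-path computation. For each intermediate vertex k = 0, 1, …, 3, update dist[i][j] ← min(dist[i][j], dist[i][k] + dist[k][j]). The final matrix gives, for each (i, j), the minimum total weight of any directed path from i to j (possibly empty when i = j).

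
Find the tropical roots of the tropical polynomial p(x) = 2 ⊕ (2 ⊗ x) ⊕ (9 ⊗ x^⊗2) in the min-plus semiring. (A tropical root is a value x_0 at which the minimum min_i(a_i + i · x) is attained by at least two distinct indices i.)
Roots: {-7, 0}

Each tropical root is a break point of the lower envelope of the lines y = a_i + i · x (there are 3 lines, with slopes 0, 1, ..., 2). Only the lines that attain the minimum somewhere contribute to roots; other lines are dominated. Here the surviving (envelope) indices are i = 2, i = 1, i = 0.
Intersections between consecutive envelope lines give the roots: for adjacent envelope indices i < j the intersection is x = (a_i − a_j) / (j − i). Reading off the sorted break points: {-7, 0}.
Verification: at each break x_0, at least two indices attain the minimum of min_i(a_i + i · x_0).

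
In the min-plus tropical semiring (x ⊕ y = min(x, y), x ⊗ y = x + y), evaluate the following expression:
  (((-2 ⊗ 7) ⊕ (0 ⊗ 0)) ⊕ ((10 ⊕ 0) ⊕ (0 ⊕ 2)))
(((-2 ⊗ 7) ⊕ (0 ⊗ 0)) ⊕ ((10 ⊕ 0) ⊕ (0 ⊕ 2))) = 0

Expand innermost to outermost. Recall ⊕ takes the minimum of its arguments and ⊗ takes their sum. Working out the expression (((-2 ⊗ 7) ⊕ (0 ⊗ 0)) ⊕ ((10 ⊕ 0) ⊕ (0 ⊕ 2))) gives 0.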